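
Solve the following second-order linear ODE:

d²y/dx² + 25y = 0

Characteristic equation: r² + 25 = 0
Roots: r = ±5i (complex conjugates)
General solution: y = C₁cos(5x) + C₂sin(5x)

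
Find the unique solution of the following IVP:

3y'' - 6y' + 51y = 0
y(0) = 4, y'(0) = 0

General solution: y = e^x(C₁cos(4x) + C₂sin(4x))
Complex roots r = 1 ± 4i
Applying ICs: C₁ = 4, C₂ = -1
Particular solution: y = e^x(4cos(4x) - sin(4x))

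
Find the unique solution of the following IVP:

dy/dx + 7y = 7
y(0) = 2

General solution: y = 1 + Ce^(-7x)
Applying y(0) = 2: C = 2 - 1 = 1
Particular solution: y = 1 + e^(-7x)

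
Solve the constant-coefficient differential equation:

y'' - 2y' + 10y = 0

Characteristic equation: r² - 2r + 10 = 0
Roots: r = 1 ± 3i (complex conjugates)
General solution: y = e^x(C₁cos(3x) + C₂sin(3x))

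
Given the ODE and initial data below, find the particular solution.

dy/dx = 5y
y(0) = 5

General solution: y = Ce^(5x)
Applying IC y(0) = 5:
Particular solution: y = 5e^(5x)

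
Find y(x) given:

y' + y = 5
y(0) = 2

General solution: y = 5 + Ce^(-x)
Applying y(0) = 2: C = 2 - 5 = -3
Particular solution: y = 5 - 3e^(-x)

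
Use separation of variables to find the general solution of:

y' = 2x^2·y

Separating variables and integrating:
ln|y| = 2x^3/3 + C

General solution: y = Ce^(2x^3/3)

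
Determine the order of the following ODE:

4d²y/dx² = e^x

The order is 2 (highest derivative is of order 2).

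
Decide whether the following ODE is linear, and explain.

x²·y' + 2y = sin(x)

Linear (y and its derivatives appear to the first power only, no products of y terms)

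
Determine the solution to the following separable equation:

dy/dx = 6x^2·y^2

Separating variables and integrating:
-1/y = 2x^3 + C

General solution: y^-1 = -2x^3 + C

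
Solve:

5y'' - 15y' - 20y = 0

Characteristic equation: 5r² - 15r - 20 = 0
Divide by 5: r² - 3r - 4 = 0
Roots: r = 4, -1 (distinct real)
General solution: y = C₁e^(4x) + C₂e^(-x)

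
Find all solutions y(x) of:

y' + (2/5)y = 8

Using integrating factor method:

General solution: y = 20 + Ce^(-2x/5)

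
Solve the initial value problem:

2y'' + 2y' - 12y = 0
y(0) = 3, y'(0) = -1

General solution: y = C₁e^(2x) + C₂e^(-3x)
Applying ICs: C₁ = 8/5, C₂ = 7/5
Particular solution: y = (8/5)e^(2x) + (7/5)e^(-3x)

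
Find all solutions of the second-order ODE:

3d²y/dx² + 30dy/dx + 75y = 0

Characteristic equation: 3r² + 30r + 75 = 0
Divide by 3: r² + 10r + 25 = 0
Factored: (r + 5)² = 0
Repeated root: r = -5
General solution: y = (C₁ + C₂x)e^(-5x)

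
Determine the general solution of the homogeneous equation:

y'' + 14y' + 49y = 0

Characteristic equation: r² + 14r + 49 = 0
Factored: (r + 7)² = 0
Repeated root: r = -7
General solution: y = (C₁ + C₂x)e^(-7x)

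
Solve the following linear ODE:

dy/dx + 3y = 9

Using integrating factor method:

General solution: y = 3 + Ce^(-3x)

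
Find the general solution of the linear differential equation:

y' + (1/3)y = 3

Using integrating factor method:

General solution: y = 9 + Ce^(-x/3)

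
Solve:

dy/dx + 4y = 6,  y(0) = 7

General solution: y = 3/2 + Ce^(-4x)
Applying y(0) = 7: C = 7 - 3/2 = 11/2
Particular solution: y = 3/2 + (11/2)e^(-4x)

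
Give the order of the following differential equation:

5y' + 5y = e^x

The order is 1 (highest derivative is of order 1).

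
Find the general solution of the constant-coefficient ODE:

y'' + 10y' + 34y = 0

Characteristic equation: r² + 10r + 34 = 0
Roots: r = -5 ± 3i (complex conjugates)
General solution: y = e^(-5x)(C₁cos(3x) + C₂sin(3x))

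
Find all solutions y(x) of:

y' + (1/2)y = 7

Using integrating factor method:

General solution: y = 14 + Ce^(-x/2)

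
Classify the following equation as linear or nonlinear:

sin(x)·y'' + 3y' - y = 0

Linear (y and its derivatives appear to the first power only, no products of y terms)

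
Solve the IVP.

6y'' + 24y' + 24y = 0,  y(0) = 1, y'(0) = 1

General solution: y = (C₁ + C₂x)e^(-2x)
Repeated root r = -2
Applying ICs: C₁ = 1, C₂ = 3
Particular solution: y = (1 + 3x)e^(-2x)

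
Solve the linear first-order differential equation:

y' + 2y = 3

Using integrating factor method:

General solution: y = 3/2 + Ce^(-2x)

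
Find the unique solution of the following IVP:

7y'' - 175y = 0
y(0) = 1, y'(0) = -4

General solution: y = C₁e^(5x) + C₂e^(-5x)
Applying ICs: C₁ = 1/10, C₂ = 9/10
Particular solution: y = (1/10)e^(5x) + (9/10)e^(-5x)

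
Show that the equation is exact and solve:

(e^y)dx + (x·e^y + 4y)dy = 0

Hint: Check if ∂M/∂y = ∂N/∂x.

Verify exactness: ∂M/∂y = ∂N/∂x ✓
Find F(x,y) such that ∂F/∂x = M, ∂F/∂y = N
Solution: x·e^y + 2y² = C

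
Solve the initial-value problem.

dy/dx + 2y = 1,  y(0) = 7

General solution: y = 1/2 + Ce^(-2x)
Applying y(0) = 7: C = 7 - 1/2 = 13/2
Particular solution: y = 1/2 + (13/2)e^(-2x)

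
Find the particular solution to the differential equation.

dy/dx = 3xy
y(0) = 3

General solution: y = Ce^(3x²/2)
Applying IC y(0) = 3:
Particular solution: y = 3e^(3x²/2)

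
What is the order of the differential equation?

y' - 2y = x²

The order is 1 (highest derivative is of order 1).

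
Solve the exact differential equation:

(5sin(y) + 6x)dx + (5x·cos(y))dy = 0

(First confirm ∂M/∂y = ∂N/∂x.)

Verify exactness: ∂M/∂y = ∂N/∂x ✓
Find F(x,y) such that ∂F/∂x = M, ∂F/∂y = N
Solution: 5x·sin(y) + 3x² = C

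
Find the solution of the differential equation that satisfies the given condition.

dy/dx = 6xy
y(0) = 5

General solution: y = Ce^(3x²)
Applying IC y(0) = 5:
Particular solution: y = 5e^(3x²)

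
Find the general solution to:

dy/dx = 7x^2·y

Separating variables and integrating:
ln|y| = 7x^3/3 + C

General solution: y = Ce^(7x^3/3)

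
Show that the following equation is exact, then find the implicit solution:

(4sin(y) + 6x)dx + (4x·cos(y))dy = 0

Verify exactness: ∂M/∂y = ∂N/∂x ✓
Find F(x,y) such that ∂F/∂x = M, ∂F/∂y = N
Solution: 4x·sin(y) + 3x² = C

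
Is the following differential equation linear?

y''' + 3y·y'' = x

No. Nonlinear (y·y'' term)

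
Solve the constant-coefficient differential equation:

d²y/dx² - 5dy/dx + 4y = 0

Characteristic equation: r² - 5r + 4 = 0
Roots: r = 4, 1 (distinct real)
General solution: y = C₁e^(4x) + C₂e^x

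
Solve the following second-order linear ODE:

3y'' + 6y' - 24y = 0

Characteristic equation: 3r² + 6r - 24 = 0
Divide by 3: r² + 2r - 8 = 0
Roots: r = 2, -4 (distinct real)
General solution: y = C₁e^(2x) + C₂e^(-4x)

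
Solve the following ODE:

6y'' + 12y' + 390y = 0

Characteristic equation: 6r² + 12r + 390 = 0
Divide by 6: r² + 2r + 65 = 0
Roots: r = -1 ± 8i (complex conjugates)
General solution: y = e^(-x)(C₁cos(8x) + C₂sin(8x))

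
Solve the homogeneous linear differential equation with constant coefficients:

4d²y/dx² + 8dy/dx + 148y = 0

Characteristic equation: 4r² + 8r + 148 = 0
Divide by 4: r² + 2r + 37 = 0
Roots: r = -1 ± 6i (complex conjugates)
General solution: y = e^(-x)(C₁cos(6x) + C₂sin(6x))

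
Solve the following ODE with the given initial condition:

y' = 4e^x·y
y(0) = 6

General solution: y = Ce^(4e^x)
Applying IC y(0) = 6:
Particular solution: y = 6e^(4(e^x - 1))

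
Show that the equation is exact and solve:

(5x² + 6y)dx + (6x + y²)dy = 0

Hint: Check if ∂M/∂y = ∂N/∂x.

Verify exactness: ∂M/∂y = ∂N/∂x ✓
Find F(x,y) such that ∂F/∂x = M, ∂F/∂y = N
Solution: 5x³/3 + 6xy + y³/3 = C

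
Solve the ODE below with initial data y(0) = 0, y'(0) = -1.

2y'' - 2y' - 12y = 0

General solution: y = C₁e^(3x) + C₂e^(-2x)
Applying ICs: C₁ = -1/5, C₂ = 1/5
Particular solution: y = -(1/5)e^(3x) + (1/5)e^(-2x)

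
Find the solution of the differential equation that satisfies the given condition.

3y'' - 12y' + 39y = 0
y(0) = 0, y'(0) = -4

General solution: y = e^(2x)(C₁cos(3x) + C₂sin(3x))
Complex roots r = 2 ± 3i
Applying ICs: C₁ = 0, C₂ = -4/3
Particular solution: y = e^(2x)(-(4/3)sin(3x))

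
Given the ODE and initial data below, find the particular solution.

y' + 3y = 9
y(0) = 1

General solution: y = 3 + Ce^(-3x)
Applying y(0) = 1: C = 1 - 3 = -2
Particular solution: y = 3 - 2e^(-3x)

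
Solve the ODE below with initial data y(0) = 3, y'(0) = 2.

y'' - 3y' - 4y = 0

General solution: y = C₁e^(4x) + C₂e^(-x)
Applying ICs: C₁ = 1, C₂ = 2
Particular solution: y = e^(4x) + 2e^(-x)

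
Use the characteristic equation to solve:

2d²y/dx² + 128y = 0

Characteristic equation: 2r² + 128 = 0
Divide by 2: r² + 64 = 0
Roots: r = ±8i (complex conjugates)
General solution: y = C₁cos(8x) + C₂sin(8x)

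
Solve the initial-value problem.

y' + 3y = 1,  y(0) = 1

General solution: y = 1/3 + Ce^(-3x)
Applying y(0) = 1: C = 1 - 1/3 = 2/3
Particular solution: y = 1/3 + (2/3)e^(-3x)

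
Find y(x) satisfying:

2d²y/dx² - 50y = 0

Characteristic equation: 2r² - 50 = 0
Divide by 2: r² - 25 = 0
Roots: r = 5, -5 (distinct real)
General solution: y = C₁e^(5x) + C₂e^(-5x)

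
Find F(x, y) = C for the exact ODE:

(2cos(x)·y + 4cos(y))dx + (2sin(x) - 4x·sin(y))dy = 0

Verify exactness: ∂M/∂y = ∂N/∂x ✓
Find F(x,y) such that ∂F/∂x = M, ∂F/∂y = N
Solution: 2sin(x)·y + 4x·cos(y) = C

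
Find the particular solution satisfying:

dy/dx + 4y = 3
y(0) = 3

General solution: y = 3/4 + Ce^(-4x)
Applying y(0) = 3: C = 3 - 3/4 = 9/4
Particular solution: y = 3/4 + (9/4)e^(-4x)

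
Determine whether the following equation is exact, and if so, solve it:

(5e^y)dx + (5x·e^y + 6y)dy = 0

Verify exactness: ∂M/∂y = ∂N/∂x ✓
Find F(x,y) such that ∂F/∂x = M, ∂F/∂y = N
Solution: 5x·e^y + 3y² = C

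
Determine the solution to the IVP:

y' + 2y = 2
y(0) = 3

General solution: y = 1 + Ce^(-2x)
Applying y(0) = 3: C = 3 - 1 = 2
Particular solution: y = 1 + 2e^(-2x)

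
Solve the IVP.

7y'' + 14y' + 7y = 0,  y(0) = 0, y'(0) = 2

General solution: y = (C₁ + C₂x)e^(-x)
Repeated root r = -1
Applying ICs: C₁ = 0, C₂ = 2
Particular solution: y = 2xe^(-x)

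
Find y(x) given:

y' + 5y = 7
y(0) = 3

General solution: y = 7/5 + Ce^(-5x)
Applying y(0) = 3: C = 3 - 7/5 = 8/5
Particular solution: y = 7/5 + (8/5)e^(-5x)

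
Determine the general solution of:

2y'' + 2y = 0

Characteristic equation: 2r² + 2 = 0
Divide by 2: r² + 1 = 0
Roots: r = ±i (complex conjugates)
General solution: y = C₁cos(x) + C₂sin(x)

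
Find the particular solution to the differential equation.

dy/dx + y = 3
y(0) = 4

General solution: y = 3 + Ce^(-x)
Applying y(0) = 4: C = 4 - 3 = 1
Particular solution: y = 3 + e^(-x)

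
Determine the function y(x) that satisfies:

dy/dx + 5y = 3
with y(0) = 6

General solution: y = 3/5 + Ce^(-5x)
Applying y(0) = 6: C = 6 - 3/5 = 27/5
Particular solution: y = 3/5 + (27/5)e^(-5x)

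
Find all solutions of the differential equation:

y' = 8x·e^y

Separating variables and integrating:
-e^(-y) = 4x² + C

General solution: y = -ln(C - 4x²)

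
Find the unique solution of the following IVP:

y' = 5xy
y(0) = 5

General solution: y = Ce^(5x²/2)
Applying IC y(0) = 5:
Particular solution: y = 5e^(5x²/2)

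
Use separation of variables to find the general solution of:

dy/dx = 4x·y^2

Separating variables and integrating:
-1/y = 2x^2 + C

General solution: y^-1 = -2x^2 + C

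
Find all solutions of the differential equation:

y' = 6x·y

Separating variables and integrating:
ln|y| = 3x^2 + C

General solution: y = Ce^(3x^2)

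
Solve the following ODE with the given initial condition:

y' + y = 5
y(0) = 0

General solution: y = 5 + Ce^(-x)
Applying y(0) = 0: C = 0 - 5 = -5
Particular solution: y = 5 - 5e^(-x)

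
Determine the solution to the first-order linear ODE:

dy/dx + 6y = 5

Using integrating factor method:

General solution: y = 5/6 + Ce^(-6x)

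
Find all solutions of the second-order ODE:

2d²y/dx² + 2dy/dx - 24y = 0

Characteristic equation: 2r² + 2r - 24 = 0
Divide by 2: r² + r - 12 = 0
Roots: r = 3, -4 (distinct real)
General solution: y = C₁e^(3x) + C₂e^(-4x)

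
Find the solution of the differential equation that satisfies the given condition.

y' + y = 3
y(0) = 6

General solution: y = 3 + Ce^(-x)
Applying y(0) = 6: C = 6 - 3 = 3
Particular solution: y = 3 + 3e^(-x)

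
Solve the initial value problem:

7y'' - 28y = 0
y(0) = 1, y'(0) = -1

General solution: y = C₁e^(2x) + C₂e^(-2x)
Applying ICs: C₁ = 1/4, C₂ = 3/4
Particular solution: y = (1/4)e^(2x) + (3/4)e^(-2x)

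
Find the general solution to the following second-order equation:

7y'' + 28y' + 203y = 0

Characteristic equation: 7r² + 28r + 203 = 0
Divide by 7: r² + 4r + 29 = 0
Roots: r = -2 ± 5i (complex conjugates)
General solution: y = e^(-2x)(C₁cos(5x) + C₂sin(5x))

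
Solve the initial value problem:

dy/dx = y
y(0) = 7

General solution: y = Ce^x
Applying IC y(0) = 7:
Particular solution: y = 7e^x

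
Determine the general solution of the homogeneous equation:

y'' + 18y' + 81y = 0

Characteristic equation: r² + 18r + 81 = 0
Factored: (r + 9)² = 0
Repeated root: r = -9
General solution: y = (C₁ + C₂x)e^(-9x)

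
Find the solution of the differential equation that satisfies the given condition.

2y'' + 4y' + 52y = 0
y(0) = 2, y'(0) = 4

General solution: y = e^(-x)(C₁cos(5x) + C₂sin(5x))
Complex roots r = -1 ± 5i
Applying ICs: C₁ = 2, C₂ = 6/5
Particular solution: y = e^(-x)(2cos(5x) + (6/5)sin(5x))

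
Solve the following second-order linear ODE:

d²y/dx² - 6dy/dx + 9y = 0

Characteristic equation: r² - 6r + 9 = 0
Factored: (r - 3)² = 0
Repeated root: r = 3
General solution: y = (C₁ + C₂x)e^(3x)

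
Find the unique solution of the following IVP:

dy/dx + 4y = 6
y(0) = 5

General solution: y = 3/2 + Ce^(-4x)
Applying y(0) = 5: C = 5 - 3/2 = 7/2
Particular solution: y = 3/2 + (7/2)e^(-4x)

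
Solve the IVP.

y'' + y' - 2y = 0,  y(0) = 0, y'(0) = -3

General solution: y = C₁e^x + C₂e^(-2x)
Applying ICs: C₁ = -1, C₂ = 1
Particular solution: y = -e^x + e^(-2x)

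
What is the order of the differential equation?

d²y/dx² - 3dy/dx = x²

The order is 2 (highest derivative is of order 2).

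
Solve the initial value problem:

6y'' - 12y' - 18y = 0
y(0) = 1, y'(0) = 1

General solution: y = C₁e^(3x) + C₂e^(-x)
Applying ICs: C₁ = 1/2, C₂ = 1/2
Particular solution: y = (1/2)e^(3x) + (1/2)e^(-x)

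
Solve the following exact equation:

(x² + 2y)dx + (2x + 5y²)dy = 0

Verify exactness: ∂M/∂y = ∂N/∂x ✓
Find F(x,y) such that ∂F/∂x = M, ∂F/∂y = N
Solution: x³/3 + 2xy + 5y³/3 = C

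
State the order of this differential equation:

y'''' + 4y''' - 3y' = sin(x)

The order is 4 (highest derivative is of order 4).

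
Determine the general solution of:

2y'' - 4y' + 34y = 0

Characteristic equation: 2r² - 4r + 34 = 0
Divide by 2: r² - 2r + 17 = 0
Roots: r = 1 ± 4i (complex conjugates)
General solution: y = e^x(C₁cos(4x) + C₂sin(4x))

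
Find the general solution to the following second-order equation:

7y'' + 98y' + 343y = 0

Characteristic equation: 7r² + 98r + 343 = 0
Divide by 7: r² + 14r + 49 = 0
Factored: (r + 7)² = 0
Repeated root: r = -7
General solution: y = (C₁ + C₂x)e^(-7x)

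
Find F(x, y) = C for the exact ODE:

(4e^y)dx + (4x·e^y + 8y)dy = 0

Verify exactness: ∂M/∂y = ∂N/∂x ✓
Find F(x,y) such that ∂F/∂x = M, ∂F/∂y = N
Solution: 4x·e^y + 4y² = C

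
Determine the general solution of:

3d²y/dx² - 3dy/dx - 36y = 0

Characteristic equation: 3r² - 3r - 36 = 0
Divide by 3: r² - r - 12 = 0
Roots: r = 4, -3 (distinct real)
General solution: y = C₁e^(4x) + C₂e^(-3x)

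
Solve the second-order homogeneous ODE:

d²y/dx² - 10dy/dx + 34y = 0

Characteristic equation: r² - 10r + 34 = 0
Roots: r = 5 ± 3i (complex conjugates)
General solution: y = e^(5x)(C₁cos(3x) + C₂sin(3x))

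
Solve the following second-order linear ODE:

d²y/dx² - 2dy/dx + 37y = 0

Characteristic equation: r² - 2r + 37 = 0
Roots: r = 1 ± 6i (complex conjugates)
General solution: y = e^x(C₁cos(6x) + C₂sin(6x))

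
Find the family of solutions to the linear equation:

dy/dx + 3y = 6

Using integrating factor method:

General solution: y = 2 + Ce^(-3x)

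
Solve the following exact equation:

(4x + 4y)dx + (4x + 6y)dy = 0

Verify exactness: ∂M/∂y = ∂N/∂x ✓
Find F(x,y) such that ∂F/∂x = M, ∂F/∂y = N
Solution: 2x² + 4xy + 3y² = C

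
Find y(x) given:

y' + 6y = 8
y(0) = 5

General solution: y = 4/3 + Ce^(-6x)
Applying y(0) = 5: C = 5 - 4/3 = 11/3
Particular solution: y = 4/3 + (11/3)e^(-6x)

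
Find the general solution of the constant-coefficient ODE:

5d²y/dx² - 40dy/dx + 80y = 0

Characteristic equation: 5r² - 40r + 80 = 0
Divide by 5: r² - 8r + 16 = 0
Factored: (r - 4)² = 0
Repeated root: r = 4
General solution: y = (C₁ + C₂x)e^(4x)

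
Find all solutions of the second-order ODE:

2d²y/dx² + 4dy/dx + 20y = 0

Characteristic equation: 2r² + 4r + 20 = 0
Divide by 2: r² + 2r + 10 = 0
Roots: r = -1 ± 3i (complex conjugates)
General solution: y = e^(-x)(C₁cos(3x) + C₂sin(3x))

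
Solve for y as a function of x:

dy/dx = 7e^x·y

Separating variables and integrating:
ln|y| = 7e^x + C

General solution: y = Ce^(7e^x)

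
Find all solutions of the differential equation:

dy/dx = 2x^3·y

Separating variables and integrating:
ln|y| = x^4/2 + C

General solution: y = Ce^(x^4/2)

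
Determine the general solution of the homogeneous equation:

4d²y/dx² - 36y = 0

Characteristic equation: 4r² - 36 = 0
Divide by 4: r² - 9 = 0
Roots: r = 3, -3 (distinct real)
General solution: y = C₁e^(3x) + C₂e^(-3x)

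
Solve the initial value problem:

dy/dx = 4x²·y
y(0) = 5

General solution: y = Ce^(4x³/3)
Applying IC y(0) = 5:
Particular solution: y = 5e^(4x³/3)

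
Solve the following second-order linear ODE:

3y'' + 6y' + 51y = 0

Characteristic equation: 3r² + 6r + 51 = 0
Divide by 3: r² + 2r + 17 = 0
Roots: r = -1 ± 4i (complex conjugates)
General solution: y = e^(-x)(C₁cos(4x) + C₂sin(4x))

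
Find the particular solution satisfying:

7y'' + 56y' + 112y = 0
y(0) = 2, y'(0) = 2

General solution: y = (C₁ + C₂x)e^(-4x)
Repeated root r = -4
Applying ICs: C₁ = 2, C₂ = 10
Particular solution: y = (2 + 10x)e^(-4x)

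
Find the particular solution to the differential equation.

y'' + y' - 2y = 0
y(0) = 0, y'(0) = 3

General solution: y = C₁e^x + C₂e^(-2x)
Applying ICs: C₁ = 1, C₂ = -1
Particular solution: y = e^x - e^(-2x)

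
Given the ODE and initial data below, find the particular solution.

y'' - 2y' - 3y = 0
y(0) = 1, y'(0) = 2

General solution: y = C₁e^(3x) + C₂e^(-x)
Applying ICs: C₁ = 3/4, C₂ = 1/4
Particular solution: y = (3/4)e^(3x) + (1/4)e^(-x)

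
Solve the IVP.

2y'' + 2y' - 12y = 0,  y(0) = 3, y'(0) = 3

General solution: y = C₁e^(2x) + C₂e^(-3x)
Applying ICs: C₁ = 12/5, C₂ = 3/5
Particular solution: y = (12/5)e^(2x) + (3/5)e^(-3x)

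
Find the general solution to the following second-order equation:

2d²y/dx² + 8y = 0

Characteristic equation: 2r² + 8 = 0
Divide by 2: r² + 4 = 0
Roots: r = ±2i (complex conjugates)
General solution: y = C₁cos(2x) + C₂sin(2x)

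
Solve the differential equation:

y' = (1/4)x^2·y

Separating variables and integrating:
ln|y| = x^3/12 + C

General solution: y = Ce^(x^3/12)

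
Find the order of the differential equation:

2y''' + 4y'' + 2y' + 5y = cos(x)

The order is 3 (highest derivative is of order 3).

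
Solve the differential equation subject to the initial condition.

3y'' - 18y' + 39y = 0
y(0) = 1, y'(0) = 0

General solution: y = e^(3x)(C₁cos(2x) + C₂sin(2x))
Complex roots r = 3 ± 2i
Applying ICs: C₁ = 1, C₂ = -3/2
Particular solution: y = e^(3x)(cos(2x) - (3/2)sin(2x))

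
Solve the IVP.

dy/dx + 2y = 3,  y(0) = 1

General solution: y = 3/2 + Ce^(-2x)
Applying y(0) = 1: C = 1 - 3/2 = -1/2
Particular solution: y = 3/2 - (1/2)e^(-2x)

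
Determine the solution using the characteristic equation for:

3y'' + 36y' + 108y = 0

Characteristic equation: 3r² + 36r + 108 = 0
Divide by 3: r² + 12r + 36 = 0
Factored: (r + 6)² = 0
Repeated root: r = -6
General solution: y = (C₁ + C₂x)e^(-6x)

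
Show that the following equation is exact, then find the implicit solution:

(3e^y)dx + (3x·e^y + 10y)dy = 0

Verify exactness: ∂M/∂y = ∂N/∂x ✓
Find F(x,y) such that ∂F/∂x = M, ∂F/∂y = N
Solution: 3x·e^y + 5y² = C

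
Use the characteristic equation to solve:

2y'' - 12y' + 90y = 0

Characteristic equation: 2r² - 12r + 90 = 0
Divide by 2: r² - 6r + 45 = 0
Roots: r = 3 ± 6i (complex conjugates)
General solution: y = e^(3x)(C₁cos(6x) + C₂sin(6x))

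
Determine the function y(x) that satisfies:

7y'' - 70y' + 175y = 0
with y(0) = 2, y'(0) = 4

General solution: y = (C₁ + C₂x)e^(5x)
Repeated root r = 5
Applying ICs: C₁ = 2, C₂ = -6
Particular solution: y = (2 - 6x)e^(5x)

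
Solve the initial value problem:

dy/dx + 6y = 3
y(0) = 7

General solution: y = 1/2 + Ce^(-6x)
Applying y(0) = 7: C = 7 - 1/2 = 13/2
Particular solution: y = 1/2 + (13/2)e^(-6x)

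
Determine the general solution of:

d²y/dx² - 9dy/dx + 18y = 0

Characteristic equation: r² - 9r + 18 = 0
Roots: r = 6, 3 (distinct real)
General solution: y = C₁e^(6x) + C₂e^(3x)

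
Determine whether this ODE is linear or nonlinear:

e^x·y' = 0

Linear (y and its derivatives appear to the first power only, no products of y terms)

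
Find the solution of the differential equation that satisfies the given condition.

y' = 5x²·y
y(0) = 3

General solution: y = Ce^(5x³/3)
Applying IC y(0) = 3:
Particular solution: y = 3e^(5x³/3)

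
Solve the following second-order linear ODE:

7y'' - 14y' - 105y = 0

Characteristic equation: 7r² - 14r - 105 = 0
Divide by 7: r² - 2r - 15 = 0
Roots: r = 5, -3 (distinct real)
General solution: y = C₁e^(5x) + C₂e^(-3x)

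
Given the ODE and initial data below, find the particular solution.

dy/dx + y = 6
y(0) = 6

General solution: y = 6 + Ce^(-x)
Applying y(0) = 6: C = 6 - 6 = 0
Particular solution: y = 6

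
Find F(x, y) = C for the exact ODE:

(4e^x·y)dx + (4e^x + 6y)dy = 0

Verify exactness: ∂M/∂y = ∂N/∂x ✓
Find F(x,y) such that ∂F/∂x = M, ∂F/∂y = N
Solution: 4e^x·y + 3y² = C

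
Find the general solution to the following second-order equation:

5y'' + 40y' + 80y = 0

Characteristic equation: 5r² + 40r + 80 = 0
Divide by 5: r² + 8r + 16 = 0
Factored: (r + 4)² = 0
Repeated root: r = -4
General solution: y = (C₁ + C₂x)e^(-4x)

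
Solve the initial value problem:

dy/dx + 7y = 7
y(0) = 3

General solution: y = 1 + Ce^(-7x)
Applying y(0) = 3: C = 3 - 1 = 2
Particular solution: y = 1 + 2e^(-7x)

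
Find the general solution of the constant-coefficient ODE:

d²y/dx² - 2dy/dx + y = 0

Characteristic equation: r² - 2r + 1 = 0
Factored: (r - 1)² = 0
Repeated root: r = 1
General solution: y = (C₁ + C₂x)e^x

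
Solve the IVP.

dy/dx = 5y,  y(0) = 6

General solution: y = Ce^(5x)
Applying IC y(0) = 6:
Particular solution: y = 6e^(5x)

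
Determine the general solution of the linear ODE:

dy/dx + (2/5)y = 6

Using integrating factor method:

General solution: y = 15 + Ce^(-2x/5)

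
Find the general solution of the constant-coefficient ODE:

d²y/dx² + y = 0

Characteristic equation: r² + 1 = 0
Roots: r = ±i (complex conjugates)
General solution: y = C₁cos(x) + C₂sin(x)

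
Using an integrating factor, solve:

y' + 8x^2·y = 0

Using integrating factor method:

General solution: y = Ce^(-8x^3/3)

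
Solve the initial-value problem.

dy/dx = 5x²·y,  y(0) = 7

General solution: y = Ce^(5x³/3)
Applying IC y(0) = 7:
Particular solution: y = 7e^(5x³/3)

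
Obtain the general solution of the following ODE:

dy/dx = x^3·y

Separating variables and integrating:
ln|y| = x^4/4 + C

General solution: y = Ce^(x^4/4)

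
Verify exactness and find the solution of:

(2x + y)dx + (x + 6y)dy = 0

Verify exactness: ∂M/∂y = ∂N/∂x ✓
Find F(x,y) such that ∂F/∂x = M, ∂F/∂y = N
Solution: x² + xy + 3y² = C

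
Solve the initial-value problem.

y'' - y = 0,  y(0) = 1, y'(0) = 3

General solution: y = C₁e^x + C₂e^(-x)
Applying ICs: C₁ = 2, C₂ = -1
Particular solution: y = 2e^x - e^(-x)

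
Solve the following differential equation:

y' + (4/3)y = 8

Using integrating factor method:

General solution: y = 6 + Ce^(-4x/3)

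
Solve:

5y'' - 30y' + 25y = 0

Characteristic equation: 5r² - 30r + 25 = 0
Divide by 5: r² - 6r + 5 = 0
Roots: r = 1, 5 (distinct real)
General solution: y = C₁e^x + C₂e^(5x)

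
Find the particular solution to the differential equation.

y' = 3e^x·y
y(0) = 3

General solution: y = Ce^(3e^x)
Applying IC y(0) = 3:
Particular solution: y = 3e^(3(e^x - 1))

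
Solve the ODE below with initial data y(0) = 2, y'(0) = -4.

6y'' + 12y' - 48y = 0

General solution: y = C₁e^(2x) + C₂e^(-4x)
Applying ICs: C₁ = 2/3, C₂ = 4/3
Particular solution: y = (2/3)e^(2x) + (4/3)e^(-4x)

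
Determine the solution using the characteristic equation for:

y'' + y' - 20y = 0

Characteristic equation: r² + r - 20 = 0
Roots: r = 4, -5 (distinct real)
General solution: y = C₁e^(4x) + C₂e^(-5x)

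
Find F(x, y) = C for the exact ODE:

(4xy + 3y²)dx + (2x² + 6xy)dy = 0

Verify exactness: ∂M/∂y = ∂N/∂x ✓
Find F(x,y) such that ∂F/∂x = M, ∂F/∂y = N
Solution: 2x²y + 3xy² = C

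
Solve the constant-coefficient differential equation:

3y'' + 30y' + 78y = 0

Characteristic equation: 3r² + 30r + 78 = 0
Divide by 3: r² + 10r + 26 = 0
Roots: r = -5 ± i (complex conjugates)
General solution: y = e^(-5x)(C₁cos(x) + C₂sin(x))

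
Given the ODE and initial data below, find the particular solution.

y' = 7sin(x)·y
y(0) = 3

General solution: y = Ce^(-7cos(x))
Applying IC y(0) = 3:
Particular solution: y = 3e^(7(1-cos(x)))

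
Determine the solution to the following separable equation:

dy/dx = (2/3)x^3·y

Separating variables and integrating:
ln|y| = x^4/6 + C

General solution: y = Ce^(x^4/6)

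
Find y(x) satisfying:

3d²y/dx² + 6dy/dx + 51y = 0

Characteristic equation: 3r² + 6r + 51 = 0
Divide by 3: r² + 2r + 17 = 0
Roots: r = -1 ± 4i (complex conjugates)
General solution: y = e^(-x)(C₁cos(4x) + C₂sin(4x))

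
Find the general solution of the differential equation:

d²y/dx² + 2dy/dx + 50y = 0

Characteristic equation: r² + 2r + 50 = 0
Roots: r = -1 ± 7i (complex conjugates)
General solution: y = e^(-x)(C₁cos(7x) + C₂sin(7x))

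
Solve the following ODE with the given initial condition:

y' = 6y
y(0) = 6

General solution: y = Ce^(6x)
Applying IC y(0) = 6:
Particular solution: y = 6e^(6x)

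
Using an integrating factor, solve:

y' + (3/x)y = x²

Using integrating factor method:

General solution: y = (1/6)x^3 + Cx^(-3)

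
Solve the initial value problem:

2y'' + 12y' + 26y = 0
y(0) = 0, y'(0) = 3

General solution: y = e^(-3x)(C₁cos(2x) + C₂sin(2x))
Complex roots r = -3 ± 2i
Applying ICs: C₁ = 0, C₂ = 3/2
Particular solution: y = e^(-3x)((3/2)sin(2x))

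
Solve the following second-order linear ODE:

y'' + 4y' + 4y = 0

Characteristic equation: r² + 4r + 4 = 0
Factored: (r + 2)² = 0
Repeated root: r = -2
General solution: y = (C₁ + C₂x)e^(-2x)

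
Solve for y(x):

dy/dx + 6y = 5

Using integrating factor method:

General solution: y = 5/6 + Ce^(-6x)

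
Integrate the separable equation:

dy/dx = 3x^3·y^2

Separating variables and integrating:
-1/y = 3x^4/4 + C

General solution: y^-1 = (-3/4)x^4 + C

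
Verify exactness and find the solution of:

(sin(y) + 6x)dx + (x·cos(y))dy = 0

Verify exactness: ∂M/∂y = ∂N/∂x ✓
Find F(x,y) such that ∂F/∂x = M, ∂F/∂y = N
Solution: x·sin(y) + 3x² = C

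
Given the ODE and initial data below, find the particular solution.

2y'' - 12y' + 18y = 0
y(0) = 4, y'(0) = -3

General solution: y = (C₁ + C₂x)e^(3x)
Repeated root r = 3
Applying ICs: C₁ = 4, C₂ = -15
Particular solution: y = (4 - 15x)e^(3x)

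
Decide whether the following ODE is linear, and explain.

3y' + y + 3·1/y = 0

Nonlinear (1/y term)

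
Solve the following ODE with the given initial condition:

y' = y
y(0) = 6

General solution: y = Ce^x
Applying IC y(0) = 6:
Particular solution: y = 6e^x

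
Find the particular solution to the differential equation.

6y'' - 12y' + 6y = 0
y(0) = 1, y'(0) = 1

General solution: y = (C₁ + C₂x)e^x
Repeated root r = 1
Applying ICs: C₁ = 1, C₂ = 0
Particular solution: y = e^x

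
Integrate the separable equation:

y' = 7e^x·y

Separating variables and integrating:
ln|y| = 7e^x + C

General solution: y = Ce^(7e^x)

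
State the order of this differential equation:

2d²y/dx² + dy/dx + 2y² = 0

The order is 2 (highest derivative is of order 2).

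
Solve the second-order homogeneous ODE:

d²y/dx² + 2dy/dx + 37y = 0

Characteristic equation: r² + 2r + 37 = 0
Roots: r = -1 ± 6i (complex conjugates)
General solution: y = e^(-x)(C₁cos(6x) + C₂sin(6x))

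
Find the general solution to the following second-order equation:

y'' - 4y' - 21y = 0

Characteristic equation: r² - 4r - 21 = 0
Roots: r = 7, -3 (distinct real)
General solution: y = C₁e^(7x) + C₂e^(-3x)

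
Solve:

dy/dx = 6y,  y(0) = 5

General solution: y = Ce^(6x)
Applying IC y(0) = 5:
Particular solution: y = 5e^(6x)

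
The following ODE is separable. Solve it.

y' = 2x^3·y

Separating variables and integrating:
ln|y| = x^4/2 + C

General solution: y = Ce^(x^4/2)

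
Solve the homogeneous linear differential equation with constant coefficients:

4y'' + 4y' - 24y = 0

Characteristic equation: 4r² + 4r - 24 = 0
Divide by 4: r² + r - 6 = 0
Roots: r = 2, -3 (distinct real)
General solution: y = C₁e^(2x) + C₂e^(-3x)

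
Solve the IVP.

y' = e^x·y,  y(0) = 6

General solution: y = Ce^(e^x)
Applying IC y(0) = 6:
Particular solution: y = 6e^(e^x - 1)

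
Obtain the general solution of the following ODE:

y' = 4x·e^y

Separating variables and integrating:
-e^(-y) = 2x² + C

General solution: y = -ln(C - 2x²)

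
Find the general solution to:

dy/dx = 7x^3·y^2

Separating variables and integrating:
-1/y = 7x^4/4 + C

General solution: y^-1 = (-7/4)x^4 + C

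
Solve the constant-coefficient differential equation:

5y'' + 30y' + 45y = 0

Characteristic equation: 5r² + 30r + 45 = 0
Divide by 5: r² + 6r + 9 = 0
Factored: (r + 3)² = 0
Repeated root: r = -3
General solution: y = (C₁ + C₂x)e^(-3x)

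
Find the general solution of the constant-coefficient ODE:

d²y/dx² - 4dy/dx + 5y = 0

Characteristic equation: r² - 4r + 5 = 0
Roots: r = 2 ± i (complex conjugates)
General solution: y = e^(2x)(C₁cos(x) + C₂sin(x))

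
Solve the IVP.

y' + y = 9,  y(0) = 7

General solution: y = 9 + Ce^(-x)
Applying y(0) = 7: C = 7 - 9 = -2
Particular solution: y = 9 - 2e^(-x)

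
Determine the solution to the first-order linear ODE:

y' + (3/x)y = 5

Using integrating factor method:

General solution: y = (5/4)x + Cx^(-3)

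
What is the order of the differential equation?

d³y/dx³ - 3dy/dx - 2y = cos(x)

The order is 3 (highest derivative is of order 3).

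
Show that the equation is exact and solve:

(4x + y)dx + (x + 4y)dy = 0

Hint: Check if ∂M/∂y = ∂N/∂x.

Verify exactness: ∂M/∂y = ∂N/∂x ✓
Find F(x,y) such that ∂F/∂x = M, ∂F/∂y = N
Solution: 2x² + xy + 2y² = C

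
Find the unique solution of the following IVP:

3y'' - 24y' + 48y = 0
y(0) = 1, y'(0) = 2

General solution: y = (C₁ + C₂x)e^(4x)
Repeated root r = 4
Applying ICs: C₁ = 1, C₂ = -2
Particular solution: y = (1 - 2x)e^(4x)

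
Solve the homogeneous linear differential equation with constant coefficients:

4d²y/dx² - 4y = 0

Characteristic equation: 4r² - 4 = 0
Divide by 4: r² - 1 = 0
Roots: r = 1, -1 (distinct real)
General solution: y = C₁e^x + C₂e^(-x)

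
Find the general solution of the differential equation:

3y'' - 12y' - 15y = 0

Characteristic equation: 3r² - 12r - 15 = 0
Divide by 3: r² - 4r - 5 = 0
Roots: r = 5, -1 (distinct real)
General solution: y = C₁e^(5x) + C₂e^(-x)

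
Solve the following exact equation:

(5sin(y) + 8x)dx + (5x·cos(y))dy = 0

Verify exactness: ∂M/∂y = ∂N/∂x ✓
Find F(x,y) such that ∂F/∂x = M, ∂F/∂y = N
Solution: 5x·sin(y) + 4x² = C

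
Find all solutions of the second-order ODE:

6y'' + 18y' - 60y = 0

Characteristic equation: 6r² + 18r - 60 = 0
Divide by 6: r² + 3r - 10 = 0
Roots: r = 2, -5 (distinct real)
General solution: y = C₁e^(2x) + C₂e^(-5x)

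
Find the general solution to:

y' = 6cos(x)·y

Separating variables and integrating:
ln|y| = 6sin(x) + C

General solution: y = Ce^(6sin(x))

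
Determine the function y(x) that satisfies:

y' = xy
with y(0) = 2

General solution: y = Ce^(x²/2)
Applying IC y(0) = 2:
Particular solution: y = 2e^(x²/2)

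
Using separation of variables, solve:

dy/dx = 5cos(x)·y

Separating variables and integrating:
ln|y| = 5sin(x) + C

General solution: y = Ce^(5sin(x))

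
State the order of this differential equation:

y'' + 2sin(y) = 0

The order is 2 (highest derivative is of order 2).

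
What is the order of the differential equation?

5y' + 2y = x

The order is 1 (highest derivative is of order 1).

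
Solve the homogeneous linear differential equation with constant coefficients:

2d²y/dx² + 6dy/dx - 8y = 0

Characteristic equation: 2r² + 6r - 8 = 0
Divide by 2: r² + 3r - 4 = 0
Roots: r = 1, -4 (distinct real)
General solution: y = C₁e^x + C₂e^(-4x)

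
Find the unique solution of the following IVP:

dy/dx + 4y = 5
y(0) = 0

General solution: y = 5/4 + Ce^(-4x)
Applying y(0) = 0: C = 0 - 5/4 = -5/4
Particular solution: y = 5/4 - (5/4)e^(-4x)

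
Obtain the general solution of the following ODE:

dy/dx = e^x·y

Separating variables and integrating:
ln|y| = e^x + C

General solution: y = Ce^(e^x)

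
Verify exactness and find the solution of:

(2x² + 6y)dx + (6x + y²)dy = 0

Verify exactness: ∂M/∂y = ∂N/∂x ✓
Find F(x,y) such that ∂F/∂x = M, ∂F/∂y = N
Solution: 2x³/3 + 6xy + y³/3 = C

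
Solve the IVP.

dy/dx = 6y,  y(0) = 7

General solution: y = Ce^(6x)
Applying IC y(0) = 7:
Particular solution: y = 7e^(6x)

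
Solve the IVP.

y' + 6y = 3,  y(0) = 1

General solution: y = 1/2 + Ce^(-6x)
Applying y(0) = 1: C = 1 - 1/2 = 1/2
Particular solution: y = 1/2 + (1/2)e^(-6x)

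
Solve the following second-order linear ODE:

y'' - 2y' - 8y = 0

Characteristic equation: r² - 2r - 8 = 0
Roots: r = 4, -2 (distinct real)
General solution: y = C₁e^(4x) + C₂e^(-2x)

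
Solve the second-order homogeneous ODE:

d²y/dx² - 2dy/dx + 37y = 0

Characteristic equation: r² - 2r + 37 = 0
Roots: r = 1 ± 6i (complex conjugates)
General solution: y = e^x(C₁cos(6x) + C₂sin(6x))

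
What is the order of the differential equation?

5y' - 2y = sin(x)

The order is 1 (highest derivative is of order 1).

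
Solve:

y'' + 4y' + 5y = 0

Characteristic equation: r² + 4r + 5 = 0
Roots: r = -2 ± i (complex conjugates)
General solution: y = e^(-2x)(C₁cos(x) + C₂sin(x))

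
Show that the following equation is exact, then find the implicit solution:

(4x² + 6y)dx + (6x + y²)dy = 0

Verify exactness: ∂M/∂y = ∂N/∂x ✓
Find F(x,y) such that ∂F/∂x = M, ∂F/∂y = N
Solution: 4x³/3 + 6xy + y³/3 = C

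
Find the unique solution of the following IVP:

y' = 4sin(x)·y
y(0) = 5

General solution: y = Ce^(-4cos(x))
Applying IC y(0) = 5:
Particular solution: y = 5e^(4(1-cos(x)))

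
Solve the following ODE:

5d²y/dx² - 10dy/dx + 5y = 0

Characteristic equation: 5r² - 10r + 5 = 0
Divide by 5: r² - 2r + 1 = 0
Factored: (r - 1)² = 0
Repeated root: r = 1
General solution: y = (C₁ + C₂x)e^x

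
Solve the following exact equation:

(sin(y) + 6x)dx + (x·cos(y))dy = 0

Verify exactness: ∂M/∂y = ∂N/∂x ✓
Find F(x,y) such that ∂F/∂x = M, ∂F/∂y = N
Solution: x·sin(y) + 3x² = C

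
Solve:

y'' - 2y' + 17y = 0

Characteristic equation: r² - 2r + 17 = 0
Roots: r = 1 ± 4i (complex conjugates)
General solution: y = e^x(C₁cos(4x) + C₂sin(4x))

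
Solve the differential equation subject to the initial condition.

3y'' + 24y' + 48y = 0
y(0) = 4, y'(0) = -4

General solution: y = (C₁ + C₂x)e^(-4x)
Repeated root r = -4
Applying ICs: C₁ = 4, C₂ = 12
Particular solution: y = (4 + 12x)e^(-4x)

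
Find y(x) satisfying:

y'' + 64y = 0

Characteristic equation: r² + 64 = 0
Roots: r = ±8i (complex conjugates)
General solution: y = C₁cos(8x) + C₂sin(8x)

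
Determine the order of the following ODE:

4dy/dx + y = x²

The order is 1 (highest derivative is of order 1).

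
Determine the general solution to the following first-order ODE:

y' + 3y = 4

Using integrating factor method:

General solution: y = 4/3 + Ce^(-3x)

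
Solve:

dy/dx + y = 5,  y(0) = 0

General solution: y = 5 + Ce^(-x)
Applying y(0) = 0: C = 0 - 5 = -5
Particular solution: y = 5 - 5e^(-x)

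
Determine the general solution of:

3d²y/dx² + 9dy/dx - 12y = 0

Characteristic equation: 3r² + 9r - 12 = 0
Divide by 3: r² + 3r - 4 = 0
Roots: r = 1, -4 (distinct real)
General solution: y = C₁e^x + C₂e^(-4x)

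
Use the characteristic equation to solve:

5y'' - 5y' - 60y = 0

Characteristic equation: 5r² - 5r - 60 = 0
Divide by 5: r² - r - 12 = 0
Roots: r = 4, -3 (distinct real)
General solution: y = C₁e^(4x) + C₂e^(-3x)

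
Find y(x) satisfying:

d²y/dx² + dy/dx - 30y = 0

Characteristic equation: r² + r - 30 = 0
Roots: r = 5, -6 (distinct real)
General solution: y = C₁e^(5x) + C₂e^(-6x)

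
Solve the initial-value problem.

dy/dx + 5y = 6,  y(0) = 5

General solution: y = 6/5 + Ce^(-5x)
Applying y(0) = 5: C = 5 - 6/5 = 19/5
Particular solution: y = 6/5 + (19/5)e^(-5x)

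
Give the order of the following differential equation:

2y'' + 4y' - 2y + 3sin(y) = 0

The order is 2 (highest derivative is of order 2).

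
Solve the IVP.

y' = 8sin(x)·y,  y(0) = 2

General solution: y = Ce^(-8cos(x))
Applying IC y(0) = 2:
Particular solution: y = 2e^(8(1-cos(x)))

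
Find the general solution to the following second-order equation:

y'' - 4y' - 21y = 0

Characteristic equation: r² - 4r - 21 = 0
Roots: r = 7, -3 (distinct real)
General solution: y = C₁e^(7x) + C₂e^(-3x)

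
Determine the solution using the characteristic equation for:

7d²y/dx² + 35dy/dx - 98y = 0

Characteristic equation: 7r² + 35r - 98 = 0
Divide by 7: r² + 5r - 14 = 0
Roots: r = 2, -7 (distinct real)
General solution: y = C₁e^(2x) + C₂e^(-7x)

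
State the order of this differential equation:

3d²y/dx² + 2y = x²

The order is 2 (highest derivative is of order 2).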